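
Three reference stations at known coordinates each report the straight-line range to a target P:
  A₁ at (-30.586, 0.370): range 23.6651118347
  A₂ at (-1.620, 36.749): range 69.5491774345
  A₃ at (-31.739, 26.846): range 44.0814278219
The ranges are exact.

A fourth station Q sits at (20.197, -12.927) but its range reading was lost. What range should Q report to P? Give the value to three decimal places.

70.082

eq1: (x + 30.586)² + (y − 0.370)² = 23.6651118347²
eq2: (x + 1.620)² + (y − 36.749)² = 69.5491774345²
eq3: (x + 31.739)² + (y − 26.846)² = 44.0814278219²
eq2−eq3, eq2−eq1 (x²,y² cancel):
  -60.238·x − 19.806·y = 3268.874239
  -57.932·x − 72.758·y = 3859.577459
det = -60.238·-72.758 − -19.806·-57.932 = 3235.395212
x = (3268.874239·-72.758 − -19.806·3859.577459) / 3235.395212 = -49.883847
y = (-60.238·3859.577459 − 3268.874239·-57.932) / 3235.395212 = -13.327832
|P − Q| = √((-49.883847 − 20.197)² + (-13.327832 − -12.927)²) = 70.081994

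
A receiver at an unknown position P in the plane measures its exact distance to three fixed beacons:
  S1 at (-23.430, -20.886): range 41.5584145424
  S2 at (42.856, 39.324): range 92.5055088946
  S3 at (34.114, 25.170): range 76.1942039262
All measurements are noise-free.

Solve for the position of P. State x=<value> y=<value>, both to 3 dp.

x=9.068 y=-46.790

eq1: (x + 23.430)² + (y + 20.886)² = 41.5584145424²
eq2: (x − 42.856)² + (y − 39.324)² = 92.5055088946²
eq3: (x − 34.114)² + (y − 25.170)² = 76.1942039262²
eq3−eq2, eq3−eq1 (x²,y² cancel):
  17.484·x + 28.308·y = -1165.992648
  -115.088·x − 92.112·y = 3266.350893
det = 17.484·-92.112 − 28.308·-115.088 = 1647.424896
x = (-1165.992648·-92.112 − 28.308·3266.350893) / 1647.424896 = 9.067517
y = (17.484·3266.350893 − -1165.992648·-115.088) / 1647.424896 = -46.789922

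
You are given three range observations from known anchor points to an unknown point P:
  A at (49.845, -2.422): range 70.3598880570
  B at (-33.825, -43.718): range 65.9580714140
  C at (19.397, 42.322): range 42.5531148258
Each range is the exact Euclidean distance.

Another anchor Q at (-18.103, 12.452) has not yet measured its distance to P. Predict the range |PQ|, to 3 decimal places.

eq1: (x − 49.845)² + (y + 2.422)² = 70.3598880570²
eq2: (x + 33.825)² + (y + 43.718)² = 65.9580714140²
eq3: (x − 19.397)² + (y − 42.322)² = 42.5531148258²
eq3−eq1, eq3−eq2 (x²,y² cancel):
  60.896·x − 89.488·y = -2816.751450
  -106.444·x − 172.080·y = -1651.700747
det = 60.896·-172.080 − -89.488·-106.444 = -20004.444352
x = (-2816.751450·-172.080 − -89.488·-1651.700747) / -20004.444352 = -16.841217
y = (60.896·-1651.700747 − -2816.751450·-106.444) / -20004.444352 = 20.015965
|P − Q| = √((-16.841217 − -18.103)² + (20.015965 − 12.452)²) = 7.668485

7.668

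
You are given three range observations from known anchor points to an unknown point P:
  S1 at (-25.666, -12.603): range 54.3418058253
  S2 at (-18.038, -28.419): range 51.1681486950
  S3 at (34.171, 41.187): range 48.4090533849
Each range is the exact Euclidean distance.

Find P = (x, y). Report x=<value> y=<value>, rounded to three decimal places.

x=28.373 y=-6.874

eq1: (x + 25.666)² + (y + 12.603)² = 54.3418058253²
eq2: (x + 18.038)² + (y + 28.419)² = 51.1681486950²
eq3: (x − 34.171)² + (y − 41.187)² = 48.4090533849²
eq2−eq1, eq2−eq3 (x²,y² cancel):
  -15.256·x + 31.632·y = -650.282259
  104.418·x + 139.212·y = 2005.760196
det = -15.256·139.212 − 31.632·104.418 = -5426.768448
x = (-650.282259·139.212 − 31.632·2005.760196) / -5426.768448 = 28.372926
y = (-15.256·2005.760196 − -650.282259·104.418) / -5426.768448 = -6.873574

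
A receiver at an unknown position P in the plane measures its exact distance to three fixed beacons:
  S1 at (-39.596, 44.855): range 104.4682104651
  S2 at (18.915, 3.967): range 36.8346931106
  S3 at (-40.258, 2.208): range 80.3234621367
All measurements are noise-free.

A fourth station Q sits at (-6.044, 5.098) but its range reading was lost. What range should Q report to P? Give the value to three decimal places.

52.715

eq1: (x + 39.596)² + (y − 44.855)² = 104.4682104651²
eq2: (x − 18.915)² + (y − 3.967)² = 36.8346931106²
eq3: (x + 40.258)² + (y − 2.208)² = 80.3234621367²
eq2−eq3, eq2−eq1 (x²,y² cancel):
  -118.346·x − 3.518·y = -3842.996439
  -117.022·x + 81.776·y = -6350.512454
det = -118.346·81.776 − -3.518·-117.022 = -10089.545892
x = (-3842.996439·81.776 − -3.518·-6350.512454) / -10089.545892 = 33.361856
y = (-118.346·-6350.512454 − -3842.996439·-117.022) / -10089.545892 = -29.916373
|P − Q| = √((33.361856 − -6.044)² + (-29.916373 − 5.098)²) = 52.714588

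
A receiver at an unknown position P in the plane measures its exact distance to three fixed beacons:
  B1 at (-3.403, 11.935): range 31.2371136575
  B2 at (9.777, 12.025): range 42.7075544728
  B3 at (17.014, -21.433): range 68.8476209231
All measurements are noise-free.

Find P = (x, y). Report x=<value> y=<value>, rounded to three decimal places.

x=-29.111 y=29.680

eq1: (x + 3.403)² + (y − 11.935)² = 31.2371136575²
eq2: (x − 9.777)² + (y − 12.025)² = 42.7075544728²
eq3: (x − 17.014)² + (y + 21.433)² = 68.8476209231²
eq1−eq3, eq1−eq2 (x²,y² cancel):
  40.834·x − 66.736·y = -3169.412586
  26.360·x + 0.180·y = -762.012219
det = 40.834·0.180 − -66.736·26.360 = 1766.511080
x = (-3169.412586·0.180 − -66.736·-762.012219) / 1766.511080 = -29.110568
y = (40.834·-762.012219 − -3169.412586·26.360) / 1766.511080 = 29.679808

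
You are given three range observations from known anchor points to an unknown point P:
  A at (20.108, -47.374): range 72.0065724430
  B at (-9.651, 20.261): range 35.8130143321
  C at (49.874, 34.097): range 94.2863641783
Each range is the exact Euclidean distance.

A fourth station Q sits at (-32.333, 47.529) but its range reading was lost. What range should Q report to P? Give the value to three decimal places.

50.891

eq1: (x − 20.108)² + (y + 47.374)² = 72.0065724430²
eq2: (x + 9.651)² + (y − 20.261)² = 35.8130143321²
eq3: (x − 49.874)² + (y − 34.097)² = 94.2863641783²
eq2−eq3, eq2−eq1 (x²,y² cancel):
  119.050·x + 27.672·y = -4460.975111
  59.518·x − 135.270·y = -1757.396861
det = 119.050·-135.270 − 27.672·59.518 = -17750.875596
x = (-4460.975111·-135.270 − 27.672·-1757.396861) / -17750.875596 = -36.734345
y = (119.050·-1757.396861 − -4460.975111·59.518) / -17750.875596 = -3.171124
|P − Q| = √((-36.734345 − -32.333)² + (-3.171124 − 47.529)²) = 50.890808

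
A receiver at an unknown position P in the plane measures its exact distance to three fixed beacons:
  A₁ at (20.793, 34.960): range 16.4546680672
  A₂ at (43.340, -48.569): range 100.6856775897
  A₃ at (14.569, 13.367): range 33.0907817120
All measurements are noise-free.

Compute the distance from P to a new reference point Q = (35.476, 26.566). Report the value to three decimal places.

33.188

eq1: (x − 20.793)² + (y − 34.960)² = 16.4546680672²
eq2: (x − 43.340)² + (y + 48.569)² = 100.6856775897²
eq3: (x − 14.569)² + (y − 13.367)² = 33.0907817120²
eq3−eq2, eq3−eq1 (x²,y² cancel):
  57.542·x − 123.872·y = -5196.234926
  12.448·x + 43.186·y = 2087.861732
det = 57.542·43.186 − -123.872·12.448 = 4026.967468
x = (-5196.234926·43.186 − -123.872·2087.861732) / 4026.967468 = 8.498456
y = (57.542·2087.861732 − -5196.234926·12.448) / 4026.967468 = 45.896192
|P − Q| = √((8.498456 − 35.476)² + (45.896192 − 26.566)²) = 33.188013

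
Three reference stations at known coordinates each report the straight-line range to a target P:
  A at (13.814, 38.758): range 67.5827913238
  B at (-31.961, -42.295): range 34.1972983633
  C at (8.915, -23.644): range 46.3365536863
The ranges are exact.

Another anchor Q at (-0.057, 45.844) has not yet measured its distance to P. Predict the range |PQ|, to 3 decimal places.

eq1: (x − 13.814)² + (y − 38.758)² = 67.5827913238²
eq2: (x + 31.961)² + (y + 42.295)² = 34.1972983633²
eq3: (x − 8.915)² + (y + 23.644)² = 46.3365536863²
eq1−eq3, eq1−eq2 (x²,y² cancel):
  -9.798·x − 124.804·y = 1365.864277
  -91.550·x − 162.106·y = 4515.341854
det = -9.798·-162.106 − -124.804·-91.550 = -9837.491612
x = (1365.864277·-162.106 − -124.804·4515.341854) / -9837.491612 = -34.776948
y = (-9.798·4515.341854 − 1365.864277·-91.550) / -9837.491612 = -8.213837
|P − Q| = √((-34.776948 − -0.057)² + (-8.213837 − 45.844)²) = 64.247370

64.247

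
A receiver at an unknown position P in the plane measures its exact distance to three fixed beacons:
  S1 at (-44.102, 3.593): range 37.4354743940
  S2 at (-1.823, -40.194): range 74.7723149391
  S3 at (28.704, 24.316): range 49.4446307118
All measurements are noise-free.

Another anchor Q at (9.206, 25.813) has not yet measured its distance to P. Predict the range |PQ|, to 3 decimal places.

eq1: (x + 44.102)² + (y − 3.593)² = 37.4354743940²
eq2: (x + 1.823)² + (y + 40.194)² = 74.7723149391²
eq3: (x − 28.704)² + (y − 24.316)² = 49.4446307118²
eq3−eq1, eq3−eq2 (x²,y² cancel):
  -145.612·x − 41.446·y = 1586.065344
  -61.054·x − 129.020·y = -2942.434082
det = -145.612·-129.020 − -41.446·-61.054 = 16256.416156
x = (1586.065344·-129.020 − -41.446·-2942.434082) / 16256.416156 = -20.089685
y = (-145.612·-2942.434082 − 1586.065344·-61.054) / 16256.416156 = 32.312740
|P − Q| = √((-20.089685 − 9.206)² + (32.312740 − 25.813)²) = 30.008061

30.008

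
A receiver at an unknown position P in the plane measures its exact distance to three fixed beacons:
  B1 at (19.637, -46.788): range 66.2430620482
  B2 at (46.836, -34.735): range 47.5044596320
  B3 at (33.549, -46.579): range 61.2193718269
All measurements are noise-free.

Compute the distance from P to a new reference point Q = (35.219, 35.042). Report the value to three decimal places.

26.074

eq1: (x − 19.637)² + (y + 46.788)² = 66.2430620482²
eq2: (x − 46.836)² + (y + 34.735)² = 47.5044596320²
eq3: (x − 33.549)² + (y + 46.579)² = 61.2193718269²
eq2−eq1, eq2−eq3 (x²,y² cancel):
  -54.398·x − 24.106·y = -2956.871993
  -26.574·x − 23.688·y = -1596.130281
det = -54.398·-23.688 − -24.106·-26.574 = 647.986980
x = (-2956.871993·-23.688 − -24.106·-1596.130281) / 647.986980 = 48.714045
y = (-54.398·-1596.130281 − -2956.871993·-26.574) / 647.986980 = 12.732322
|P − Q| = √((48.714045 − 35.219)² + (12.732322 − 35.042)²) = 26.073703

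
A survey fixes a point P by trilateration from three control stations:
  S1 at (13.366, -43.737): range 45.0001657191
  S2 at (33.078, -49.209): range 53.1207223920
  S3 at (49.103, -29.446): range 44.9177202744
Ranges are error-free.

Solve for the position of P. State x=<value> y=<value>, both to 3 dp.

x=16.237 y=1.171

eq1: (x − 13.366)² + (y + 43.737)² = 45.0001657191²
eq2: (x − 33.078)² + (y + 49.209)² = 53.1207223920²
eq3: (x − 49.103)² + (y + 29.446)² = 44.9177202744²
eq2−eq1, eq2−eq3 (x²,y² cancel):
  -39.424·x + 10.944·y = -627.308407
  32.050·x + 39.526·y = 566.701313
det = -39.424·39.526 − 10.944·32.050 = -1909.028224
x = (-627.308407·39.526 − 10.944·566.701313) / -1909.028224 = 16.237042
y = (-39.424·566.701313 − -627.308407·32.050) / -1909.028224 = 1.171485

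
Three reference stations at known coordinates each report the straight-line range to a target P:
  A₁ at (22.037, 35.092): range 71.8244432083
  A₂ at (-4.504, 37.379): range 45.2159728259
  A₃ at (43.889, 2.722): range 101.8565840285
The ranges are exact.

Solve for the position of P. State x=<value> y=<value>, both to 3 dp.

x=-49.235 y=43.987

eq1: (x − 22.037)² + (y − 35.092)² = 71.8244432083²
eq2: (x + 4.504)² + (y − 37.379)² = 45.2159728259²
eq3: (x − 43.889)² + (y − 2.722)² = 101.8565840285²
eq3−eq1, eq3−eq2 (x²,y² cancel):
  -43.704·x + 64.740·y = 4999.437296
  -96.786·x + 69.314·y = 7814.101563
det = -43.704·69.314 − 64.740·-96.786 = 3236.626584
x = (4999.437296·69.314 − 64.740·7814.101563) / 3236.626584 = -49.234576
y = (-43.704·7814.101563 − 4999.437296·-96.786) / 3236.626584 = 43.986552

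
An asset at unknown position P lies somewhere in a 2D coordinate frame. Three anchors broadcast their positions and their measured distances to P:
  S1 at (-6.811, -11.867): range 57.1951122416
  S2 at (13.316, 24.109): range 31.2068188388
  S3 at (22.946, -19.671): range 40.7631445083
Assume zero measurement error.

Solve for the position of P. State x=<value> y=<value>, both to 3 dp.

x=43.346 y=15.620

eq1: (x + 6.811)² + (y + 11.867)² = 57.1951122416²
eq2: (x − 13.316)² + (y − 24.109)² = 31.2068188388²
eq3: (x − 22.946)² + (y + 19.671)² = 40.7631445083²
eq2−eq3, eq2−eq1 (x²,y² cancel):
  19.260·x − 87.560·y = -532.860988
  -40.254·x − 71.952·y = -2868.759649
det = 19.260·-71.952 − -87.560·-40.254 = -4910.435760
x = (-532.860988·-71.952 − -87.560·-2868.759649) / -4910.435760 = 43.346088
y = (19.260·-2868.759649 − -532.860988·-40.254) / -4910.435760 = 15.620222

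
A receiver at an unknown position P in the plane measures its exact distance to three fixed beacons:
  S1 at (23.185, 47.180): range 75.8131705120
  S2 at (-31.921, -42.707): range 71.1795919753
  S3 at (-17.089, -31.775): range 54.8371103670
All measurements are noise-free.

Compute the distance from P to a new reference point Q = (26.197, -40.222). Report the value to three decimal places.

eq1: (x − 23.185)² + (y − 47.180)² = 75.8131705120²
eq2: (x + 31.921)² + (y + 42.707)² = 71.1795919753²
eq3: (x + 17.089)² + (y + 31.775)² = 54.8371103670²
eq2−eq3, eq2−eq1 (x²,y² cancel):
  29.664·x + 21.864·y = 518.272096
  110.212·x + 179.774·y = -760.443974
det = 29.664·179.774 − 21.864·110.212 = 2923.140768
x = (518.272096·179.774 − 21.864·-760.443974) / 2923.140768 = 37.561720
y = (29.664·-760.443974 − 518.272096·110.212) / 2923.140768 = -27.257536
|P − Q| = √((37.561720 − 26.197)² + (-27.257536 − -40.222)²) = 17.240481

17.240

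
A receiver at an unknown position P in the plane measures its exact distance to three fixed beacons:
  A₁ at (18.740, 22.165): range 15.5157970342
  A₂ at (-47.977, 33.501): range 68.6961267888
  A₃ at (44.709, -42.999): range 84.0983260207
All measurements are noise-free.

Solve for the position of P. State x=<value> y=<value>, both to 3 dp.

x=20.599 y=37.569

eq1: (x − 18.740)² + (y − 22.165)² = 15.5157970342²
eq2: (x + 47.977)² + (y − 33.501)² = 68.6961267888²
eq3: (x − 44.709)² + (y + 42.999)² = 84.0983260207²
eq3−eq2, eq3−eq1 (x²,y² cancel):
  -185.372·x + 153.000·y = 1929.671452
  -51.938·x + 130.328·y = 3826.454625
det = -185.372·130.328 − 153.000·-51.938 = -16212.648016
x = (1929.671452·130.328 − 153.000·3826.454625) / -16212.648016 = 20.598568
y = (-185.372·3826.454625 − 1929.671452·-51.938) / -16212.648016 = 37.569080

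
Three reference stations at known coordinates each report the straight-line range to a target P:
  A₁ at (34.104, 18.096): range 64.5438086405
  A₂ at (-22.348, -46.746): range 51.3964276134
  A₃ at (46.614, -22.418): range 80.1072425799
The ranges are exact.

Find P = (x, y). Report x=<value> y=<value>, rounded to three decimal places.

x=-28.932 y=4.227

eq1: (x − 34.104)² + (y − 18.096)² = 64.5438086405²
eq2: (x + 22.348)² + (y + 46.746)² = 51.3964276134²
eq3: (x − 46.614)² + (y + 22.418)² = 80.1072425799²
eq3−eq1, eq3−eq2 (x²,y² cancel):
  -25.020·x + 81.028·y = 1066.383392
  -137.924·x − 48.656·y = 3784.767442
det = -25.020·-48.656 − 81.028·-137.924 = 12393.078992
x = (1066.383392·-48.656 − 81.028·3784.767442) / 12393.078992 = -28.932123
y = (-25.020·3784.767442 − 1066.383392·-137.924) / 12393.078992 = 4.226955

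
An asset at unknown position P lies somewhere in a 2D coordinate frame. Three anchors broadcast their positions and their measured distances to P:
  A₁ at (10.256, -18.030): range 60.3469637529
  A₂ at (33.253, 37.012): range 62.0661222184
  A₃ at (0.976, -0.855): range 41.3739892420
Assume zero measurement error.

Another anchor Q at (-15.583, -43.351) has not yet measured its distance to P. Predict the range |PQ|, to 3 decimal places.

eq1: (x − 10.256)² + (y + 18.030)² = 60.3469637529²
eq2: (x − 33.253)² + (y − 37.012)² = 62.0661222184²
eq3: (x − 0.976)² + (y + 0.855)² = 41.3739892420²
eq1−eq3, eq1−eq2 (x²,y² cancel):
  -18.560·x + 34.350·y = 1501.366213
  45.994·x + 110.084·y = 1834.936224
det = -18.560·110.084 − 34.350·45.994 = -3623.052940
x = (1501.366213·110.084 − 34.350·1834.936224) / -3623.052940 = -28.221045
y = (-18.560·1834.936224 − 1501.366213·45.994) / -3623.052940 = 28.459494
|P − Q| = √((-28.221045 − -15.583)² + (28.459494 − -43.351)²) = 72.914109

72.914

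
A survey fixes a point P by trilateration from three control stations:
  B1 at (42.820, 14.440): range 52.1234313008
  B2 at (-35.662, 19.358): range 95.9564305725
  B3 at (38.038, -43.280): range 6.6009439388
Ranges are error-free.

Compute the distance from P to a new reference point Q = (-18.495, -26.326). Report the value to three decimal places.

61.069

eq1: (x − 42.820)² + (y − 14.440)² = 52.1234313008²
eq2: (x + 35.662)² + (y − 19.358)² = 95.9564305725²
eq3: (x − 38.038)² + (y + 43.280)² = 6.6009439388²
eq3−eq1, eq3−eq2 (x²,y² cancel):
  9.564·x + 115.440·y = -3951.261474
  -147.400·x + 125.276·y = -10837.601543
det = 9.564·125.276 − 115.440·-147.400 = 18213.995664
x = (-3951.261474·125.276 − 115.440·-10837.601543) / 18213.995664 = 41.511731
y = (9.564·-10837.601543 − -3951.261474·-147.400) / 18213.995664 = -37.667010
|P − Q| = √((41.511731 − -18.495)² + (-37.667010 − -26.326)²) = 61.069029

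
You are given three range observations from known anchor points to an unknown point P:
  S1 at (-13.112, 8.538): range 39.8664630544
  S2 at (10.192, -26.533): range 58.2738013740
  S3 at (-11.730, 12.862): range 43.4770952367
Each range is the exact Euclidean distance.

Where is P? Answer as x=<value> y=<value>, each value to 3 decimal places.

eq1: (x + 13.112)² + (y − 8.538)² = 39.8664630544²
eq2: (x − 10.192)² + (y + 26.533)² = 58.2738013740²
eq3: (x + 11.730)² + (y − 12.862)² = 43.4770952367²
eq1−eq2, eq1−eq3 (x²,y² cancel):
  46.608·x − 70.142·y = -1243.446085
  2.764·x + 8.648·y = -242.720978
det = 46.608·8.648 − -70.142·2.764 = 596.938472
x = (-1243.446085·8.648 − -70.142·-242.720978) / 596.938472 = -46.534539
y = (46.608·-242.720978 − -1243.446085·2.764) / 596.938472 = -13.193746

x=-46.535 y=-13.194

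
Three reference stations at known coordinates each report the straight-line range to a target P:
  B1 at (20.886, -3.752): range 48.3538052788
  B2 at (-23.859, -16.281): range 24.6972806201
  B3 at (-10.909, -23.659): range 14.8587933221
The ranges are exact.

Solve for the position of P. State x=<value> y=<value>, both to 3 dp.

x=-12.853 y=-38.390

eq1: (x − 20.886)² + (y + 3.752)² = 48.3538052788²
eq2: (x + 23.859)² + (y + 16.281)² = 24.6972806201²
eq3: (x + 10.909)² + (y + 23.659)² = 14.8587933221²
eq3−eq2, eq3−eq1 (x²,y² cancel):
  -25.900·x + 14.756·y = -233.603651
  63.590·x + 39.814·y = -2345.758808
det = -25.900·39.814 − 14.756·63.590 = -1969.516640
x = (-233.603651·39.814 − 14.756·-2345.758808) / -1969.516640 = -12.852555
y = (-25.900·-2345.758808 − -233.603651·63.590) / -1969.516640 = -38.390135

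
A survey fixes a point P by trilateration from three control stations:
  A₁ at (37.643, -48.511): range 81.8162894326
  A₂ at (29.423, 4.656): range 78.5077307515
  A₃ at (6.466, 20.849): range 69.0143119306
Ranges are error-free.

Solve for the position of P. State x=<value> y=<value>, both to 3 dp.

x=-41.706 y=-28.572

eq1: (x − 37.643)² + (y + 48.511)² = 81.8162894326²
eq2: (x − 29.423)² + (y − 4.656)² = 78.5077307515²
eq3: (x − 6.466)² + (y − 20.849)² = 69.0143119306²
eq1−eq3, eq1−eq2 (x²,y² cancel):
  -62.354·x + 138.720·y = -1362.892648
  -16.440·x + 106.334·y = -2352.479876
det = -62.354·106.334 − 138.720·-16.440 = -4349.793436
x = (-1362.892648·106.334 − 138.720·-2352.479876) / -4349.793436 = -41.706390
y = (-62.354·-2352.479876 − -1362.892648·-16.440) / -4349.793436 = -28.571604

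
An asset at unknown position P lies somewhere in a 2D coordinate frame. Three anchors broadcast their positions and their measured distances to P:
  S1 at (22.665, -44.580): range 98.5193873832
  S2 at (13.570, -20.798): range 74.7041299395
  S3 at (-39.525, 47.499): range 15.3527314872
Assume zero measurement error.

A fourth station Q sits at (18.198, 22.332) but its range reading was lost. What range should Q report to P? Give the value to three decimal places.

eq1: (x − 22.665)² + (y + 44.580)² = 98.5193873832²
eq2: (x − 13.570)² + (y + 20.798)² = 74.7041299395²
eq3: (x + 39.525)² + (y − 47.499)² = 15.3527314872²
eq2−eq3, eq2−eq1 (x²,y² cancel):
  -106.190·x + 136.594·y = 8546.679588
  18.190·x − 47.564·y = -2240.985739
det = -106.190·-47.564 − 136.594·18.190 = 2566.176300
x = (8546.679588·-47.564 − 136.594·-2240.985739) / 2566.176300 = -39.127889
y = (-106.190·-2240.985739 − 8546.679588·18.190) / 2566.176300 = 32.151405
|P − Q| = √((-39.127889 − 18.198)² + (32.151405 − 22.332)²) = 58.160797

58.161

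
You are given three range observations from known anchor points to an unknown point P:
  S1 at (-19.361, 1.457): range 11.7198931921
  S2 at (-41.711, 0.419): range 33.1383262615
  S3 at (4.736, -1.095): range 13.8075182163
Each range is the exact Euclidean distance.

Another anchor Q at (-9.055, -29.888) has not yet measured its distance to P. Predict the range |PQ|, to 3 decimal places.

eq1: (x + 19.361)² + (y − 1.457)² = 11.7198931921²
eq2: (x + 41.711)² + (y − 0.419)² = 33.1383262615²
eq3: (x − 4.736)² + (y + 1.095)² = 13.8075182163²
eq3−eq2, eq3−eq1 (x²,y² cancel):
  -92.894·x + 3.028·y = 808.853253
  -48.194·x + 5.104·y = 406.634112
det = -92.894·5.104 − 3.028·-48.194 = -328.199544
x = (808.853253·5.104 − 3.028·406.634112) / -328.199544 = -8.827248
y = (-92.894·406.634112 − 808.853253·-48.194) / -328.199544 = -3.680701
|P − Q| = √((-8.827248 − -9.055)² + (-3.680701 − -29.888)²) = 26.208288

26.208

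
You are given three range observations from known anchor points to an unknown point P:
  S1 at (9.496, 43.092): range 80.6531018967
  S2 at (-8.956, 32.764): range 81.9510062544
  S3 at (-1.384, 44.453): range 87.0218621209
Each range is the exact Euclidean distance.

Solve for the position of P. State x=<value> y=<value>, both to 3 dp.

eq1: (x − 9.496)² + (y − 43.092)² = 80.6531018967²
eq2: (x + 8.956)² + (y − 32.764)² = 81.9510062544²
eq3: (x + 1.384)² + (y − 44.453)² = 87.0218621209²
eq3−eq1, eq3−eq2 (x²,y² cancel):
  21.760·x − 2.722·y = 1036.991456
  -15.144·x − 23.378·y = 32.542028
det = 21.760·-23.378 − -2.722·-15.144 = -549.927248
x = (1036.991456·-23.378 − -2.722·32.542028) / -549.927248 = 43.922550
y = (21.760·32.542028 − 1036.991456·-15.144) / -549.927248 = -29.844517

x=43.923 y=-29.845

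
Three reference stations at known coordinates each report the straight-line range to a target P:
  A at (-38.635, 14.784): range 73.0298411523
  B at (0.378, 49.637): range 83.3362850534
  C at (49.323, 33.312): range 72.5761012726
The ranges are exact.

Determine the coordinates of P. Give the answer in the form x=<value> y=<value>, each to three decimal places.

eq1: (x + 38.635)² + (y − 14.784)² = 73.0298411523²
eq2: (x − 0.378)² + (y − 49.637)² = 83.3362850534²
eq3: (x − 49.323)² + (y − 33.312)² = 72.5761012726²
eq3−eq1, eq3−eq2 (x²,y² cancel):
  -175.916·x − 37.056·y = -1897.285015
  -97.890·x + 32.650·y = -2756.118951
det = -175.916·32.650 − -37.056·-97.890 = -9371.069240
x = (-1897.285015·32.650 − -37.056·-2756.118951) / -9371.069240 = 17.508898
y = (-175.916·-2756.118951 − -1897.285015·-97.890) / -9371.069240 = -31.919537

x=17.509 y=-31.920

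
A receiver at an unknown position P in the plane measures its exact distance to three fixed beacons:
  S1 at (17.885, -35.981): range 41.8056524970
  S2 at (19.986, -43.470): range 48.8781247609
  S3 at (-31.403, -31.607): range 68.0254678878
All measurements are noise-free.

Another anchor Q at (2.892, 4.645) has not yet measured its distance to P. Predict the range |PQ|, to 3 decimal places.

eq1: (x − 17.885)² + (y + 35.981)² = 41.8056524970²
eq2: (x − 19.986)² + (y + 43.470)² = 48.8781247609²
eq3: (x + 31.403)² + (y + 31.607)² = 68.0254678878²
eq1−eq3, eq1−eq2 (x²,y² cancel):
  -98.576·x + 8.748·y = -2509.106429
  4.202·x − 14.978·y = 33.217011
det = -98.576·-14.978 − 8.748·4.202 = 1439.712232
x = (-2509.106429·-14.978 − 8.748·33.217011) / 1439.712232 = 25.901575
y = (-98.576·33.217011 − -2509.106429·4.202) / 1439.712232 = 5.048832
|P − Q| = √((25.901575 − 2.892)² + (5.048832 − 4.645)²) = 23.013118

23.013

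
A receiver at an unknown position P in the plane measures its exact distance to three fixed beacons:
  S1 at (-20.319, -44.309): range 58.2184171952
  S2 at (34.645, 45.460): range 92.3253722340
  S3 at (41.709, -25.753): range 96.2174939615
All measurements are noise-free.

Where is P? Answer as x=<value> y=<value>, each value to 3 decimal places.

x=-48.992 y=6.359

eq1: (x + 20.319)² + (y + 44.309)² = 58.2184171952²
eq2: (x − 34.645)² + (y − 45.460)² = 92.3253722340²
eq3: (x − 41.709)² + (y + 25.753)² = 96.2174939615²
eq1−eq3, eq1−eq2 (x²,y² cancel):
  124.056·x + 37.112·y = -5841.713596
  109.928·x + 179.538·y = -4243.851874
det = 124.056·179.538 − 37.112·109.928 = 18193.118192
x = (-5841.713596·179.538 − 37.112·-4243.851874) / 18193.118192 = -48.991698
y = (124.056·-4243.851874 − -5841.713596·109.928) / 18193.118192 = 6.359141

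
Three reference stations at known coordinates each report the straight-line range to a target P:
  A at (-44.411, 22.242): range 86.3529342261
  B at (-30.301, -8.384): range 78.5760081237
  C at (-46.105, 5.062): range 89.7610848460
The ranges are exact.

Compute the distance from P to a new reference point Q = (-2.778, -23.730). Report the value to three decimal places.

64.336

eq1: (x + 44.411)² + (y − 22.242)² = 86.3529342261²
eq2: (x + 30.301)² + (y + 8.384)² = 78.5760081237²
eq3: (x + 46.105)² + (y − 5.062)² = 89.7610848460²
eq1−eq2, eq1−eq3 (x²,y² cancel):
  28.220·x − 61.252·y = -195.961231
  -3.388·x − 34.360·y = -915.971719
det = 28.220·-34.360 − -61.252·-3.388 = -1177.160976
x = (-195.961231·-34.360 − -61.252·-915.971719) / -1177.160976 = 41.941479
y = (28.220·-915.971719 − -195.961231·-3.388) / -1177.160976 = 22.522526
|P − Q| = √((41.941479 − -2.778)² + (22.522526 − -23.730)²) = 64.336055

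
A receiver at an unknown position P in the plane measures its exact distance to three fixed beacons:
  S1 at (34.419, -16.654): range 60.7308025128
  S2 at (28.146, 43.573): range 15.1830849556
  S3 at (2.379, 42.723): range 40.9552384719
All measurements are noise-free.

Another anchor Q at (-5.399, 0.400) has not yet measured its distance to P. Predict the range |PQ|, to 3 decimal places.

eq1: (x − 34.419)² + (y + 16.654)² = 60.7308025128²
eq2: (x − 28.146)² + (y − 43.573)² = 15.1830849556²
eq3: (x − 2.379)² + (y − 42.723)² = 40.9552384719²
eq3−eq2, eq3−eq1 (x²,y² cancel):
  51.534·x + 1.700·y = 2306.694765
  64.080·x − 118.754·y = -2379.789909
det = 51.534·-118.754 − 1.700·64.080 = -6228.804636
x = (2306.694765·-118.754 − 1.700·-2379.789909) / -6228.804636 = 43.328311
y = (51.534·-2379.789909 − 2306.694765·64.080) / -6228.804636 = 43.419743
|P − Q| = √((43.328311 − -5.399)² + (43.419743 − 0.400)²) = 65.000378

65.000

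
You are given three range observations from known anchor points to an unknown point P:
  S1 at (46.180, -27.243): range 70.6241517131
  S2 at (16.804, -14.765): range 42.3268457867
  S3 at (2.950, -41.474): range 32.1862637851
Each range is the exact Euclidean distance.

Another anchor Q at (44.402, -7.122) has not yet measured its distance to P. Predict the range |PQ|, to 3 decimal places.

70.951

eq1: (x − 46.180)² + (y + 27.243)² = 70.6241517131²
eq2: (x − 16.804)² + (y + 14.765)² = 42.3268457867²
eq3: (x − 2.950)² + (y + 41.474)² = 32.1862637851²
eq3−eq2, eq3−eq1 (x²,y² cancel):
  27.708·x + 53.418·y = -1984.021833
  86.460·x + 28.462·y = -2805.836956
det = 27.708·28.462 − 53.418·86.460 = -3829.895184
x = (-1984.021833·28.462 − 53.418·-2805.836956) / -3829.895184 = -24.390477
y = (27.708·-2805.836956 − -1984.021833·86.460) / -3829.895184 = -24.490069
|P − Q| = √((-24.390477 − 44.402)² + (-24.490069 − -7.122)²) = 70.951072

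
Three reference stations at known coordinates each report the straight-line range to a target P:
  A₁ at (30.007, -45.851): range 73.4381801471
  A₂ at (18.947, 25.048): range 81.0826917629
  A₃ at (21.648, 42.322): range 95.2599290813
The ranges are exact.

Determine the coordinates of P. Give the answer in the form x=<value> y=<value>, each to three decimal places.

eq1: (x − 30.007)² + (y + 45.851)² = 73.4381801471²
eq2: (x − 18.947)² + (y − 25.048)² = 81.0826917629²
eq3: (x − 21.648)² + (y − 42.322)² = 95.2599290813²
eq1−eq3, eq1−eq2 (x²,y² cancel):
  -16.718·x + 176.346·y = -4424.234447
  -22.120·x + 141.798·y = -3197.579737
det = -16.718·141.798 − 176.346·-22.120 = 1530.194556
x = (-4424.234447·141.798 − 176.346·-3197.579737) / 1530.194556 = -41.476556
y = (-16.718·-3197.579737 − -4424.234447·-22.120) / 1530.194556 = -29.020446

x=-41.477 y=-29.020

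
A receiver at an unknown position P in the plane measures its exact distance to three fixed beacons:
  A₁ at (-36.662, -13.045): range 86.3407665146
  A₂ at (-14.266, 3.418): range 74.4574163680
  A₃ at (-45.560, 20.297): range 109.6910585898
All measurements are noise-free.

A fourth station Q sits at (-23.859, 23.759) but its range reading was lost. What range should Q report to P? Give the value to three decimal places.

eq1: (x + 36.662)² + (y + 13.045)² = 86.3407665146²
eq2: (x + 14.266)² + (y − 3.418)² = 74.4574163680²
eq3: (x + 45.560)² + (y − 20.297)² = 109.6910585898²
eq3−eq1, eq3−eq2 (x²,y² cancel):
  17.796·x − 66.684·y = 3603.992832
  62.588·x − 33.758·y = 4215.741153
det = 17.796·-33.758 − -66.684·62.588 = 3572.860824
x = (3603.992832·-33.758 − -66.684·4215.741153) / 3572.860824 = 44.630592
y = (17.796·4215.741153 − 3603.992832·62.588) / 3572.860824 = -42.135247
|P − Q| = √((44.630592 − -23.859)² + (-42.135247 − 23.759)²) = 95.041444

95.041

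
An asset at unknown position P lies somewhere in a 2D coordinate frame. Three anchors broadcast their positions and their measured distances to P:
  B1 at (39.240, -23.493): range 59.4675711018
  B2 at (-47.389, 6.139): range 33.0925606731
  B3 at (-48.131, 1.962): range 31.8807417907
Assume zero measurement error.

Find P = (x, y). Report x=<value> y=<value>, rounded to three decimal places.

x=-18.795 y=-10.520

eq1: (x − 39.240)² + (y + 23.493)² = 59.4675711018²
eq2: (x + 47.389)² + (y − 6.139)² = 33.0925606731²
eq3: (x + 48.131)² + (y − 1.962)² = 31.8807417907²
eq3−eq2, eq3−eq1 (x²,y² cancel):
  1.484·x + 8.354·y = -115.773838
  174.742·x − 50.910·y = -2748.754272
det = 1.484·-50.910 − 8.354·174.742 = -1535.345108
x = (-115.773838·-50.910 − 8.354·-2748.754272) / -1535.345108 = -18.795214
y = (1.484·-2748.754272 − -115.773838·174.742) / -1535.345108 = -10.519720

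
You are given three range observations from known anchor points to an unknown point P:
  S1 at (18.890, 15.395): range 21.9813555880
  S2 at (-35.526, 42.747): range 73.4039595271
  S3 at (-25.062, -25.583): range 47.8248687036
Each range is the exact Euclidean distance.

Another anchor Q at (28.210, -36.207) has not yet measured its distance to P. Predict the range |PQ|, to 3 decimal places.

31.071

eq1: (x − 18.890)² + (y − 15.395)² = 21.9813555880²
eq2: (x + 35.526)² + (y − 42.747)² = 73.4039595271²
eq3: (x + 25.062)² + (y + 25.583)² = 47.8248687036²
eq1−eq2, eq1−eq3 (x²,y² cancel):
  -108.832·x + 54.704·y = -2409.396721
  -87.904·x − 81.956·y = -1115.282465
det = -108.832·-81.956 − 54.704·-87.904 = 13728.135808
x = (-2409.396721·-81.956 − 54.704·-1115.282465) / 13728.135808 = 18.828116
y = (-108.832·-1115.282465 − -2409.396721·-87.904) / 13728.135808 = -6.586268
|P − Q| = √((18.828116 − 28.210)² + (-6.586268 − -36.207)²) = 31.071007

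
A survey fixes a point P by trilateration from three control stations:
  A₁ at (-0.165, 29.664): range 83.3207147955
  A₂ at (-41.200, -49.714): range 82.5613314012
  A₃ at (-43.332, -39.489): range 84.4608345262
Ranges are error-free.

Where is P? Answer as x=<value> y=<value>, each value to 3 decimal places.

eq1: (x + 0.165)² + (y − 29.664)² = 83.3207147955²
eq2: (x + 41.200)² + (y + 49.714)² = 82.5613314012²
eq3: (x + 43.332)² + (y + 39.489)² = 84.4608345262²
eq1−eq2, eq1−eq3 (x²,y² cancel):
  -82.070·x − 158.756·y = 3414.909746
  -86.334·x − 138.306·y = 2365.772169
det = -82.070·-138.306 − -158.756·-86.334 = -2355.267084
x = (3414.909746·-138.306 − -158.756·2365.772169) / -2355.267084 = 41.066247
y = (-82.070·2365.772169 − 3414.909746·-86.334) / -2355.267084 = -42.739907

x=41.066 y=-42.740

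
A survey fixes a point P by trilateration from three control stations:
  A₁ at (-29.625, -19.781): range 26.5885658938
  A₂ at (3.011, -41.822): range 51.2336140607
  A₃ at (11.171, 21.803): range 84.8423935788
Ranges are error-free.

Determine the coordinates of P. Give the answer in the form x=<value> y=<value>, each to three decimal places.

x=-48.137 y=-38.866

eq1: (x + 29.625)² + (y + 19.781)² = 26.5885658938²
eq2: (x − 3.011)² + (y + 41.822)² = 51.2336140607²
eq3: (x − 11.171)² + (y − 21.803)² = 84.8423935788²
eq3−eq1, eq3−eq2 (x²,y² cancel):
  -81.592·x − 83.168·y = 7160.046448
  -16.320·x − 127.250·y = 5731.332293
det = -81.592·-127.250 − -83.168·-16.320 = 9025.280240
x = (7160.046448·-127.250 − -83.168·5731.332293) / 9025.280240 = -48.137283
y = (-81.592·5731.332293 − 7160.046448·-16.320) / 9025.280240 = -38.866262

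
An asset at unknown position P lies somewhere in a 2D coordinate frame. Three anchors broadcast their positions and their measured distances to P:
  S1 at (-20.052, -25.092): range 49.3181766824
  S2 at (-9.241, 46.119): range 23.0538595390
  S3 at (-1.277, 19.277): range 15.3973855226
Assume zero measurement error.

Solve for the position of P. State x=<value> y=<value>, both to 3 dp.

eq1: (x + 20.052)² + (y + 25.092)² = 49.3181766824²
eq2: (x + 9.241)² + (y − 46.119)² = 23.0538595390²
eq3: (x + 1.277)² + (y − 19.277)² = 15.3973855226²
eq2−eq1, eq2−eq3 (x²,y² cancel):
  -21.622·x − 142.422·y = -3081.469186
  15.928·x − 53.684·y = -1544.723825
det = -21.622·-53.684 − -142.422·15.928 = 3429.253064
x = (-3081.469186·-53.684 − -142.422·-1544.723825) / 3429.253064 = -15.915146
y = (-21.622·-1544.723825 − -3081.469186·15.928) / 3429.253064 = 24.052369

x=-15.915 y=24.052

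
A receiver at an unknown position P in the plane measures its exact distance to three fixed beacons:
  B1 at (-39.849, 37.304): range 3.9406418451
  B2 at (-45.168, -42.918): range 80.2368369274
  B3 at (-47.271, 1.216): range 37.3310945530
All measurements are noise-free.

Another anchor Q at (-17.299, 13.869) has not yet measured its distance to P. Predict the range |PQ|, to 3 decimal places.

29.543

eq1: (x + 39.849)² + (y − 37.304)² = 3.9406418451²
eq2: (x + 45.168)² + (y + 42.918)² = 80.2368369274²
eq3: (x + 47.271)² + (y − 1.216)² = 37.3310945530²
eq1−eq2, eq1−eq3 (x²,y² cancel):
  -10.638·x − 160.444·y = -5519.849611
  -14.844·x − 72.176·y = -2121.587082
det = -10.638·-72.176 − -160.444·-14.844 = -1613.822448
x = (-5519.849611·-72.176 − -160.444·-2121.587082) / -1613.822448 = -35.942459
y = (-10.638·-2121.587082 − -5519.849611·-14.844) / -1613.822448 = 36.786701
|P − Q| = √((-35.942459 − -17.299)² + (36.786701 − 13.869)²) = 29.543182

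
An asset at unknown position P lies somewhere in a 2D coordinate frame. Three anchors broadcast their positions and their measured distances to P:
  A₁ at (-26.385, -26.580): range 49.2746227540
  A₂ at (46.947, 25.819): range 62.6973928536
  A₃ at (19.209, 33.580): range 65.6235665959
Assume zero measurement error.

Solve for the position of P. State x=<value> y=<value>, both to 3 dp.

x=22.595 y=-31.956

eq1: (x + 26.385)² + (y + 26.580)² = 49.2746227540²
eq2: (x − 46.947)² + (y − 25.819)² = 62.6973928536²
eq3: (x − 19.209)² + (y − 33.580)² = 65.6235665959²
eq2−eq3, eq2−eq1 (x²,y² cancel):
  -55.476·x + 15.522·y = -1749.528911
  -146.664·x − 104.798·y = 34.997678
det = -55.476·-104.798 − 15.522·-146.664 = 8090.292456
x = (-1749.528911·-104.798 − 15.522·34.997678) / 8090.292456 = 22.595462
y = (-55.476·34.997678 − -1749.528911·-146.664) / 8090.292456 = -31.956130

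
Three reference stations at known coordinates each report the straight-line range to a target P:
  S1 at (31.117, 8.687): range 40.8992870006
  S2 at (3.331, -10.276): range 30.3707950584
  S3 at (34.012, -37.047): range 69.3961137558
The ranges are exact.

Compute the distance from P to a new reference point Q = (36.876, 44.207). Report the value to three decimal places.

eq1: (x − 31.117)² + (y − 8.687)² = 40.8992870006²
eq2: (x − 3.331)² + (y + 10.276)² = 30.3707950584²
eq3: (x − 34.012)² + (y + 37.047)² = 69.3961137558²
eq3−eq2, eq3−eq1 (x²,y² cancel):
  -61.362·x + 53.542·y = 1480.830796
  -5.790·x + 91.468·y = 1657.504232
det = -61.362·91.468 − 53.542·-5.790 = -5302.651236
x = (1480.830796·91.468 − 53.542·1657.504232) / -5302.651236 = -8.807394
y = (-61.362·1657.504232 − 1480.830796·-5.790) / -5302.651236 = 17.563622
|P − Q| = √((-8.807394 − 36.876)² + (17.563622 − 44.207)²) = 52.885178

52.885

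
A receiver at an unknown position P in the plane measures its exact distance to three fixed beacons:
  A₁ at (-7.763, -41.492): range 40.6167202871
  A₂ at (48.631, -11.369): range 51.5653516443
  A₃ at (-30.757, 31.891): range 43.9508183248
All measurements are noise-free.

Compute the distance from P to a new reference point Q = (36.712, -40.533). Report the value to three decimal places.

55.079

eq1: (x + 7.763)² + (y + 41.492)² = 40.6167202871²
eq2: (x − 48.631)² + (y + 11.369)² = 51.5653516443²
eq3: (x + 30.757)² + (y − 31.891)² = 43.9508183248²
eq2−eq3, eq2−eq1 (x²,y² cancel):
  -158.776·x + 86.520·y = 196.111667
  -112.788·x − 60.246·y = 296.889434
det = -158.776·-60.246 − 86.520·-112.788 = 19324.036656
x = (196.111667·-60.246 − 86.520·296.889434) / 19324.036656 = -1.940682
y = (-158.776·296.889434 − 196.111667·-112.788) / 19324.036656 = -1.294754
|P − Q| = √((-1.940682 − 36.712)² + (-1.294754 − -40.533)²) = 55.078760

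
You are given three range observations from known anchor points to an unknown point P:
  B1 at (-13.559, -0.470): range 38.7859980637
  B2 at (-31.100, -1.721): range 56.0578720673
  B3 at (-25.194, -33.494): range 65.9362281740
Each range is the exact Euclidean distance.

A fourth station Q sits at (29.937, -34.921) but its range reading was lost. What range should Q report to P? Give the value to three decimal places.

46.328

eq1: (x + 13.559)² + (y + 0.470)² = 38.7859980637²
eq2: (x + 31.100)² + (y + 1.721)² = 56.0578720673²
eq3: (x + 25.194)² + (y + 33.494)² = 65.9362281740²
eq1−eq3, eq1−eq2 (x²,y² cancel):
  -23.270·x − 66.048·y = -1270.714249
  -35.082·x − 2.502·y = -852.026915
det = -23.270·-2.502 − -66.048·-35.082 = -2258.874396
x = (-1270.714249·-2.502 − -66.048·-852.026915) / -2258.874396 = 23.505223
y = (-23.270·-852.026915 − -1270.714249·-35.082) / -2258.874396 = 10.957905
|P − Q| = √((23.505223 − 29.937)² + (10.957905 − -34.921)²) = 46.327548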